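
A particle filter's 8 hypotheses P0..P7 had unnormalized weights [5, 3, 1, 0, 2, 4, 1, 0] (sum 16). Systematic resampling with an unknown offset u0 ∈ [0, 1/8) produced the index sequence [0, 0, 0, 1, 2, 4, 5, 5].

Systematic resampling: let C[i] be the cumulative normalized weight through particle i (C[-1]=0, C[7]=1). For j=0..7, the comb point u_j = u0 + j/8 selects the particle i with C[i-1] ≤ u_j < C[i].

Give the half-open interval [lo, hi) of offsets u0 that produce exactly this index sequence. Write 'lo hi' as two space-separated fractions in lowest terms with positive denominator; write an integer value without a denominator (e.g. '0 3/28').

0 1/16

C = [5/16, 1/2, 9/16, 9/16, 11/16, 15/16, 1, 1]
j=0 picked index 0: u0 ∈ [0, 5/16)
j=1 picked index 0: u0 ∈ [-1/8, 3/16)
j=2 picked index 0: u0 ∈ [-1/4, 1/16)
j=3 picked index 1: u0 ∈ [-1/16, 1/8)
j=4 picked index 2: u0 ∈ [0, 1/16)
j=5 picked index 4: u0 ∈ [-1/16, 1/16)
j=6 picked index 5: u0 ∈ [-1/16, 3/16)
j=7 picked index 5: u0 ∈ [-3/16, 1/16)
intersection: [0, 1/16)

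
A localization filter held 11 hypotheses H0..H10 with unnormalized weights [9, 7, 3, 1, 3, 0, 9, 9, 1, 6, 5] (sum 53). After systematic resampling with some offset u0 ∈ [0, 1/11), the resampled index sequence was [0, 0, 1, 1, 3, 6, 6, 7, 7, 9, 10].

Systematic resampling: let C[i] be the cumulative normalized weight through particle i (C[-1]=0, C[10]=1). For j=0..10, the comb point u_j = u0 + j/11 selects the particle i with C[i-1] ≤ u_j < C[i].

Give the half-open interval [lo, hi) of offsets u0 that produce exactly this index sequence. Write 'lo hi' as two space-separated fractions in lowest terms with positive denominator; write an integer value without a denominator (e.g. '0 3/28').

C = [9/53, 16/53, 19/53, 20/53, 23/53, 23/53, 32/53, 41/53, 42/53, 48/53, 1]
j=0 picked index 0: u0 ∈ [0, 9/53)
j=1 picked index 0: u0 ∈ [-1/11, 46/583)
j=2 picked index 1: u0 ∈ [-7/583, 70/583)
j=3 picked index 1: u0 ∈ [-60/583, 17/583)
j=4 picked index 3: u0 ∈ [-3/583, 8/583)
j=5 picked index 6: u0 ∈ [-12/583, 87/583)
j=6 picked index 6: u0 ∈ [-65/583, 34/583)
j=7 picked index 7: u0 ∈ [-19/583, 80/583)
j=8 picked index 7: u0 ∈ [-72/583, 27/583)
j=9 picked index 9: u0 ∈ [-15/583, 51/583)
j=10 picked index 10: u0 ∈ [-2/583, 1/11)
intersection: [0, 8/583)

0 8/583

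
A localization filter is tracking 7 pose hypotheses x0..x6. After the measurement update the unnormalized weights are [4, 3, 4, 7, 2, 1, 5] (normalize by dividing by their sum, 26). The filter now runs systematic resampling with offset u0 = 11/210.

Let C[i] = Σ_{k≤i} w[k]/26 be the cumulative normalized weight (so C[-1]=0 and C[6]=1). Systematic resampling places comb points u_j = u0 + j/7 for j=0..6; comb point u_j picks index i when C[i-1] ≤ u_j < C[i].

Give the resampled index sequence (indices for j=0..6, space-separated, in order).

0 1 2 3 3 4 6

C = [2/13, 7/26, 11/26, 9/13, 10/13, 21/26, 1]
j=0: u_0=11/210 ∈ [0, 2/13) → index 0
j=1: u_1=41/210 ∈ [2/13, 7/26) → index 1
j=2: u_2=71/210 ∈ [7/26, 11/26) → index 2
j=3: u_3=101/210 ∈ [11/26, 9/13) → index 3
j=4: u_4=131/210 ∈ [11/26, 9/13) → index 3
j=5: u_5=23/30 ∈ [9/13, 10/13) → index 4
j=6: u_6=191/210 ∈ [21/26, 1) → index 6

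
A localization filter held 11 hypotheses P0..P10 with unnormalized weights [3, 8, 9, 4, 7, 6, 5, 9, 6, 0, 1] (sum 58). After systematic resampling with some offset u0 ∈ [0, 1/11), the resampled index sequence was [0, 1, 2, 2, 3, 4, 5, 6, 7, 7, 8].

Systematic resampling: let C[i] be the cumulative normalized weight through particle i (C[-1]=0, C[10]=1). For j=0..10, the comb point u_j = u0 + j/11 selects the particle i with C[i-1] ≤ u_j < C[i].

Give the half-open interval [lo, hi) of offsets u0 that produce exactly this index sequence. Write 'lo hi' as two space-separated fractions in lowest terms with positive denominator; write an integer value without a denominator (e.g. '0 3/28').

5/638 16/319

C = [3/58, 11/58, 10/29, 12/29, 31/58, 37/58, 21/29, 51/58, 57/58, 57/58, 1]
j=0 picked index 0: u0 ∈ [0, 3/58)
j=1 picked index 1: u0 ∈ [-25/638, 63/638)
j=2 picked index 2: u0 ∈ [5/638, 52/319)
j=3 picked index 2: u0 ∈ [-53/638, 23/319)
j=4 picked index 3: u0 ∈ [-6/319, 16/319)
j=5 picked index 4: u0 ∈ [-13/319, 51/638)
j=6 picked index 5: u0 ∈ [-7/638, 59/638)
j=7 picked index 6: u0 ∈ [1/638, 28/319)
j=8 picked index 7: u0 ∈ [-1/319, 97/638)
j=9 picked index 7: u0 ∈ [-30/319, 39/638)
j=10 picked index 8: u0 ∈ [-19/638, 47/638)
intersection: [5/638, 16/319)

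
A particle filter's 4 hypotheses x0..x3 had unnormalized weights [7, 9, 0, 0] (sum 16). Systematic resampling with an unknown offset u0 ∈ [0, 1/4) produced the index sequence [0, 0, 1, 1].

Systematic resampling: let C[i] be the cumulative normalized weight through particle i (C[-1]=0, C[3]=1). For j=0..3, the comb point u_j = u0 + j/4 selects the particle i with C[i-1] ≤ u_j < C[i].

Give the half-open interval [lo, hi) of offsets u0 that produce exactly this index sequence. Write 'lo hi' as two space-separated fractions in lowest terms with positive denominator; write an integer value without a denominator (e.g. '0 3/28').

C = [7/16, 1, 1, 1]
j=0 picked index 0: u0 ∈ [0, 7/16)
j=1 picked index 0: u0 ∈ [-1/4, 3/16)
j=2 picked index 1: u0 ∈ [-1/16, 1/2)
j=3 picked index 1: u0 ∈ [-5/16, 1/4)
intersection: [0, 3/16)

0 3/16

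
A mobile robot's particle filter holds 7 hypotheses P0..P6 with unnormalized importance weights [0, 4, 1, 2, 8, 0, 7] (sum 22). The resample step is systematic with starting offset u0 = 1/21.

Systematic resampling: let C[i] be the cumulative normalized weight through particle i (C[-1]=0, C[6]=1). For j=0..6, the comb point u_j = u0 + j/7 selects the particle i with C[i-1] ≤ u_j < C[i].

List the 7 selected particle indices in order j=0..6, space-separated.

1 2 4 4 4 6 6

C = [0, 2/11, 5/22, 7/22, 15/22, 15/22, 1]
j=0: u_0=1/21 ∈ [0, 2/11) → index 1
j=1: u_1=4/21 ∈ [2/11, 5/22) → index 2
j=2: u_2=1/3 ∈ [7/22, 15/22) → index 4
j=3: u_3=10/21 ∈ [7/22, 15/22) → index 4
j=4: u_4=13/21 ∈ [7/22, 15/22) → index 4
j=5: u_5=16/21 ∈ [15/22, 1) → index 6
j=6: u_6=19/21 ∈ [15/22, 1) → index 6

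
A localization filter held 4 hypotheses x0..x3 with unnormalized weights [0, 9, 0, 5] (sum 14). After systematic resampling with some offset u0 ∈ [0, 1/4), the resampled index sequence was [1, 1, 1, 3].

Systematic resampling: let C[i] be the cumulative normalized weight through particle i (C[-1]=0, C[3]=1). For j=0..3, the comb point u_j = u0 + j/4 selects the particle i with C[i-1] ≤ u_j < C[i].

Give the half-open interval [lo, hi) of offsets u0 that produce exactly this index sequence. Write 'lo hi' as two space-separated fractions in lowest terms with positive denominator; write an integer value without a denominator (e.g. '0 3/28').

C = [0, 9/14, 9/14, 1]
j=0 picked index 1: u0 ∈ [0, 9/14)
j=1 picked index 1: u0 ∈ [-1/4, 11/28)
j=2 picked index 1: u0 ∈ [-1/2, 1/7)
j=3 picked index 3: u0 ∈ [-3/28, 1/4)
intersection: [0, 1/7)

0 1/7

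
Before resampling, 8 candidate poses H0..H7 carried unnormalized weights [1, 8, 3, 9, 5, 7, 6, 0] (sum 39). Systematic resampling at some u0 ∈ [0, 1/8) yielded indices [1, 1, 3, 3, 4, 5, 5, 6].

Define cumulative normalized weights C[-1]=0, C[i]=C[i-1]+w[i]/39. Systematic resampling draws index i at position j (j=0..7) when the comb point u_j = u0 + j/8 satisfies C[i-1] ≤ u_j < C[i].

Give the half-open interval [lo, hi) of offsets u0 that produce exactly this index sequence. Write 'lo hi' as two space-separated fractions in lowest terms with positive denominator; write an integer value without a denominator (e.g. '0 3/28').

C = [1/39, 3/13, 4/13, 7/13, 2/3, 11/13, 1, 1]
j=0 picked index 1: u0 ∈ [1/39, 3/13)
j=1 picked index 1: u0 ∈ [-31/312, 11/104)
j=2 picked index 3: u0 ∈ [3/52, 15/52)
j=3 picked index 3: u0 ∈ [-7/104, 17/104)
j=4 picked index 4: u0 ∈ [1/26, 1/6)
j=5 picked index 5: u0 ∈ [1/24, 23/104)
j=6 picked index 5: u0 ∈ [-1/12, 5/52)
j=7 picked index 6: u0 ∈ [-3/104, 1/8)
intersection: [3/52, 5/52)

3/52 5/52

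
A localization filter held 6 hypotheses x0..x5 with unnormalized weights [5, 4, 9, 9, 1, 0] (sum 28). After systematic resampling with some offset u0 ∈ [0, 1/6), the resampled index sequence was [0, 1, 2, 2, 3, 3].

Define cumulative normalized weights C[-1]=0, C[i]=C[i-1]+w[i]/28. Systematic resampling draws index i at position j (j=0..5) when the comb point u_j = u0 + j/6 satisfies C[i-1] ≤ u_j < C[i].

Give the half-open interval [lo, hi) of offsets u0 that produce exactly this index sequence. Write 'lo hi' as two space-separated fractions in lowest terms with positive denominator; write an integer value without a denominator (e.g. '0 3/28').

1/84 11/84

C = [5/28, 9/28, 9/14, 27/28, 1, 1]
j=0 picked index 0: u0 ∈ [0, 5/28)
j=1 picked index 1: u0 ∈ [1/84, 13/84)
j=2 picked index 2: u0 ∈ [-1/84, 13/42)
j=3 picked index 2: u0 ∈ [-5/28, 1/7)
j=4 picked index 3: u0 ∈ [-1/42, 25/84)
j=5 picked index 3: u0 ∈ [-4/21, 11/84)
intersection: [1/84, 11/84)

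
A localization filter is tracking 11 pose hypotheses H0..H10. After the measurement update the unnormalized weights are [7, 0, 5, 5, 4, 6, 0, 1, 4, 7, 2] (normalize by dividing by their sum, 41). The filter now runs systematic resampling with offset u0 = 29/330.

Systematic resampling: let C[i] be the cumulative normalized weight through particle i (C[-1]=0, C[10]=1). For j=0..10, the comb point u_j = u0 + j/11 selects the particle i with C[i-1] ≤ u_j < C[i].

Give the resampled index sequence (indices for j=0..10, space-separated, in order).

0 2 2 3 4 5 5 8 9 9 10

C = [7/41, 7/41, 12/41, 17/41, 21/41, 27/41, 27/41, 28/41, 32/41, 39/41, 1]
j=0: u_0=29/330 ∈ [0, 7/41) → index 0
j=1: u_1=59/330 ∈ [7/41, 12/41) → index 2
j=2: u_2=89/330 ∈ [7/41, 12/41) → index 2
j=3: u_3=119/330 ∈ [12/41, 17/41) → index 3
j=4: u_4=149/330 ∈ [17/41, 21/41) → index 4
j=5: u_5=179/330 ∈ [21/41, 27/41) → index 5
j=6: u_6=19/30 ∈ [21/41, 27/41) → index 5
j=7: u_7=239/330 ∈ [28/41, 32/41) → index 8
j=8: u_8=269/330 ∈ [32/41, 39/41) → index 9
j=9: u_9=299/330 ∈ [32/41, 39/41) → index 9
j=10: u_10=329/330 ∈ [39/41, 1) → index 10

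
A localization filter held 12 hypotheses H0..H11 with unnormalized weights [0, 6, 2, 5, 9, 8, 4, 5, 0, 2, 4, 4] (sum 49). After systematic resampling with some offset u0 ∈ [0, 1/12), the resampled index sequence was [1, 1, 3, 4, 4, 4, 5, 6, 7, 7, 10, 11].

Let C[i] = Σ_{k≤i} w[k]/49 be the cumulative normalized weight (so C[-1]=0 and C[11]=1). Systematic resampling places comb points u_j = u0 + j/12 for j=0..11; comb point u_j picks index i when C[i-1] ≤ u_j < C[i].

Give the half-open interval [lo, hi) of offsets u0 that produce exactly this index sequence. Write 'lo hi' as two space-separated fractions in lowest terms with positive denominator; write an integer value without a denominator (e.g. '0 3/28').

17/588 19/588

C = [0, 6/49, 8/49, 13/49, 22/49, 30/49, 34/49, 39/49, 39/49, 41/49, 45/49, 1]
j=0 picked index 1: u0 ∈ [0, 6/49)
j=1 picked index 1: u0 ∈ [-1/12, 23/588)
j=2 picked index 3: u0 ∈ [-1/294, 29/294)
j=3 picked index 4: u0 ∈ [3/196, 39/196)
j=4 picked index 4: u0 ∈ [-10/147, 17/147)
j=5 picked index 4: u0 ∈ [-89/588, 19/588)
j=6 picked index 5: u0 ∈ [-5/98, 11/98)
j=7 picked index 6: u0 ∈ [17/588, 65/588)
j=8 picked index 7: u0 ∈ [4/147, 19/147)
j=9 picked index 7: u0 ∈ [-11/196, 9/196)
j=10 picked index 10: u0 ∈ [1/294, 25/294)
j=11 picked index 11: u0 ∈ [1/588, 1/12)
intersection: [17/588, 19/588)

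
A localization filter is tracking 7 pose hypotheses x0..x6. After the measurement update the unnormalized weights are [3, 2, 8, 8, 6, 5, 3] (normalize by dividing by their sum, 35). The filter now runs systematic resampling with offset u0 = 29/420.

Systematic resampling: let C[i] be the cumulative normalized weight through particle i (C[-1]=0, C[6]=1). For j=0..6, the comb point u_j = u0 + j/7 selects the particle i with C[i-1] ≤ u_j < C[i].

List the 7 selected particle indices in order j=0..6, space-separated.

0 2 2 3 4 5 6

C = [3/35, 1/7, 13/35, 3/5, 27/35, 32/35, 1]
j=0: u_0=29/420 ∈ [0, 3/35) → index 0
j=1: u_1=89/420 ∈ [1/7, 13/35) → index 2
j=2: u_2=149/420 ∈ [1/7, 13/35) → index 2
j=3: u_3=209/420 ∈ [13/35, 3/5) → index 3
j=4: u_4=269/420 ∈ [3/5, 27/35) → index 4
j=5: u_5=47/60 ∈ [27/35, 32/35) → index 5
j=6: u_6=389/420 ∈ [32/35, 1) → index 6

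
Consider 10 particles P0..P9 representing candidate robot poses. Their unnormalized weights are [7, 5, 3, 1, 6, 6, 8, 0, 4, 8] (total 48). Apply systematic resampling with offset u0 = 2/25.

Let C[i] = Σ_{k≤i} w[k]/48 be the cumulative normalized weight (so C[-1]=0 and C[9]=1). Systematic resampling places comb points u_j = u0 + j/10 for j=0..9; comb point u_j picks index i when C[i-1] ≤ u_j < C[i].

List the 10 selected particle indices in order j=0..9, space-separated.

C = [7/48, 1/4, 5/16, 1/3, 11/24, 7/12, 3/4, 3/4, 5/6, 1]
j=0: u_0=2/25 ∈ [0, 7/48) → index 0
j=1: u_1=9/50 ∈ [7/48, 1/4) → index 1
j=2: u_2=7/25 ∈ [1/4, 5/16) → index 2
j=3: u_3=19/50 ∈ [1/3, 11/24) → index 4
j=4: u_4=12/25 ∈ [11/24, 7/12) → index 5
j=5: u_5=29/50 ∈ [11/24, 7/12) → index 5
j=6: u_6=17/25 ∈ [7/12, 3/4) → index 6
j=7: u_7=39/50 ∈ [3/4, 5/6) → index 8
j=8: u_8=22/25 ∈ [5/6, 1) → index 9
j=9: u_9=49/50 ∈ [5/6, 1) → index 9

0 1 2 4 5 5 6 8 9 9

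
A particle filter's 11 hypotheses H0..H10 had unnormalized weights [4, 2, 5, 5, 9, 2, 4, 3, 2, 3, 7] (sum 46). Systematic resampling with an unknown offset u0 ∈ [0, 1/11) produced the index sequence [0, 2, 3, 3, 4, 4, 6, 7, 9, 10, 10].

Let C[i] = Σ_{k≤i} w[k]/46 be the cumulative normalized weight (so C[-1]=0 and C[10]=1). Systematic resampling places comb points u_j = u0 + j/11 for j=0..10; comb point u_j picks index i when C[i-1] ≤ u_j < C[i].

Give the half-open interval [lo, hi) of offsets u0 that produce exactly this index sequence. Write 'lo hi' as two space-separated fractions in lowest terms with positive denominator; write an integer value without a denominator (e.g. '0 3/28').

C = [2/23, 3/23, 11/46, 8/23, 25/46, 27/46, 31/46, 17/23, 18/23, 39/46, 1]
j=0 picked index 0: u0 ∈ [0, 2/23)
j=1 picked index 2: u0 ∈ [10/253, 75/506)
j=2 picked index 3: u0 ∈ [29/506, 42/253)
j=3 picked index 3: u0 ∈ [-17/506, 19/253)
j=4 picked index 4: u0 ∈ [-4/253, 91/506)
j=5 picked index 4: u0 ∈ [-27/253, 45/506)
j=6 picked index 6: u0 ∈ [21/506, 65/506)
j=7 picked index 7: u0 ∈ [19/506, 26/253)
j=8 picked index 9: u0 ∈ [14/253, 61/506)
j=9 picked index 10: u0 ∈ [15/506, 2/11)
j=10 picked index 10: u0 ∈ [-31/506, 1/11)
intersection: [29/506, 19/253)

29/506 19/253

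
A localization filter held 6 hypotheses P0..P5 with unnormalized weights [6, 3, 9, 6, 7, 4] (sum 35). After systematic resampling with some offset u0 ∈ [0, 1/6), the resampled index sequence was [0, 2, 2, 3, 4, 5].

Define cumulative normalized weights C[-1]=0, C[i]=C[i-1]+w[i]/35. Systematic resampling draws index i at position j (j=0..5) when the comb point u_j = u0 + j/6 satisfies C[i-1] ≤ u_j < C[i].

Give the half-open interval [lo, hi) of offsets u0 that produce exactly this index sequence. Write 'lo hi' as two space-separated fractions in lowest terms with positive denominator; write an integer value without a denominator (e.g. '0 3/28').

C = [6/35, 9/35, 18/35, 24/35, 31/35, 1]
j=0 picked index 0: u0 ∈ [0, 6/35)
j=1 picked index 2: u0 ∈ [19/210, 73/210)
j=2 picked index 2: u0 ∈ [-8/105, 19/105)
j=3 picked index 3: u0 ∈ [1/70, 13/70)
j=4 picked index 4: u0 ∈ [2/105, 23/105)
j=5 picked index 5: u0 ∈ [11/210, 1/6)
intersection: [19/210, 1/6)

19/210 1/6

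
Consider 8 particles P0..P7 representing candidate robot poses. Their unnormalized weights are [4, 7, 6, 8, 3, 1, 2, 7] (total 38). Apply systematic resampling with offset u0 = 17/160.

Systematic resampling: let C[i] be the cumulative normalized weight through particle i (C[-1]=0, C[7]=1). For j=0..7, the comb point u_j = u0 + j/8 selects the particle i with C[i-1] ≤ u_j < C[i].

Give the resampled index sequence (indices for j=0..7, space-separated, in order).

1 1 2 3 3 4 7 7

C = [2/19, 11/38, 17/38, 25/38, 14/19, 29/38, 31/38, 1]
j=0: u_0=17/160 ∈ [2/19, 11/38) → index 1
j=1: u_1=37/160 ∈ [2/19, 11/38) → index 1
j=2: u_2=57/160 ∈ [11/38, 17/38) → index 2
j=3: u_3=77/160 ∈ [17/38, 25/38) → index 3
j=4: u_4=97/160 ∈ [17/38, 25/38) → index 3
j=5: u_5=117/160 ∈ [25/38, 14/19) → index 4
j=6: u_6=137/160 ∈ [31/38, 1) → index 7
j=7: u_7=157/160 ∈ [31/38, 1) → index 7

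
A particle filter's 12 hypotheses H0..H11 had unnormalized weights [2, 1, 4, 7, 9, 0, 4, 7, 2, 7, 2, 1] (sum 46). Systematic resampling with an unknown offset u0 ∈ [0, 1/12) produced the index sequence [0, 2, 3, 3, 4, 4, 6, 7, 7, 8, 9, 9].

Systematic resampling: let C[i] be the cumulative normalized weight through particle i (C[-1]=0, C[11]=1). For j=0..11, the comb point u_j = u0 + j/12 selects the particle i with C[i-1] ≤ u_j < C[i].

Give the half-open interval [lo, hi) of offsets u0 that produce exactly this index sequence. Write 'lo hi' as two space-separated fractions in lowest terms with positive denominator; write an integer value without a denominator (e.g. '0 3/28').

C = [1/23, 3/46, 7/46, 7/23, 1/2, 1/2, 27/46, 17/23, 18/23, 43/46, 45/46, 1]
j=0 picked index 0: u0 ∈ [0, 1/23)
j=1 picked index 2: u0 ∈ [-5/276, 19/276)
j=2 picked index 3: u0 ∈ [-1/69, 19/138)
j=3 picked index 3: u0 ∈ [-9/92, 5/92)
j=4 picked index 4: u0 ∈ [-2/69, 1/6)
j=5 picked index 4: u0 ∈ [-31/276, 1/12)
j=6 picked index 6: u0 ∈ [0, 2/23)
j=7 picked index 7: u0 ∈ [1/276, 43/276)
j=8 picked index 7: u0 ∈ [-11/138, 5/69)
j=9 picked index 8: u0 ∈ [-1/92, 3/92)
j=10 picked index 9: u0 ∈ [-7/138, 7/69)
j=11 picked index 9: u0 ∈ [-37/276, 5/276)
intersection: [1/276, 5/276)

1/276 5/276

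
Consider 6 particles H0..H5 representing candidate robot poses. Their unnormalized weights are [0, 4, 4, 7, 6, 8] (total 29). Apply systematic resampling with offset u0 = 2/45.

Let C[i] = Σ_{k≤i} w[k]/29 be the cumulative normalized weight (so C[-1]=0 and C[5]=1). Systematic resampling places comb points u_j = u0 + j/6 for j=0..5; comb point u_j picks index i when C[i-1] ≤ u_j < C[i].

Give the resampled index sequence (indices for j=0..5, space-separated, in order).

C = [0, 4/29, 8/29, 15/29, 21/29, 1]
j=0: u_0=2/45 ∈ [0, 4/29) → index 1
j=1: u_1=19/90 ∈ [4/29, 8/29) → index 2
j=2: u_2=17/45 ∈ [8/29, 15/29) → index 3
j=3: u_3=49/90 ∈ [15/29, 21/29) → index 4
j=4: u_4=32/45 ∈ [15/29, 21/29) → index 4
j=5: u_5=79/90 ∈ [21/29, 1) → index 5

1 2 3 4 4 5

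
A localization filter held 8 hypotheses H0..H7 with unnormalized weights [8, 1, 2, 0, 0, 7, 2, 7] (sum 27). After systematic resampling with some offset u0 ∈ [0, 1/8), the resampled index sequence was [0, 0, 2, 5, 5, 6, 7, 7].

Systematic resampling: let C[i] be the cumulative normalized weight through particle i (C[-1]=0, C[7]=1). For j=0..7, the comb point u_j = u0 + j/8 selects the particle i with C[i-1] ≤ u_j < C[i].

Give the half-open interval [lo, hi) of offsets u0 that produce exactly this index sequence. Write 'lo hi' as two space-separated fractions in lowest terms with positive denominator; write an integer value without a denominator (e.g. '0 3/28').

C = [8/27, 1/3, 11/27, 11/27, 11/27, 2/3, 20/27, 1]
j=0 picked index 0: u0 ∈ [0, 8/27)
j=1 picked index 0: u0 ∈ [-1/8, 37/216)
j=2 picked index 2: u0 ∈ [1/12, 17/108)
j=3 picked index 5: u0 ∈ [7/216, 7/24)
j=4 picked index 5: u0 ∈ [-5/54, 1/6)
j=5 picked index 6: u0 ∈ [1/24, 25/216)
j=6 picked index 7: u0 ∈ [-1/108, 1/4)
j=7 picked index 7: u0 ∈ [-29/216, 1/8)
intersection: [1/12, 25/216)

1/12 25/216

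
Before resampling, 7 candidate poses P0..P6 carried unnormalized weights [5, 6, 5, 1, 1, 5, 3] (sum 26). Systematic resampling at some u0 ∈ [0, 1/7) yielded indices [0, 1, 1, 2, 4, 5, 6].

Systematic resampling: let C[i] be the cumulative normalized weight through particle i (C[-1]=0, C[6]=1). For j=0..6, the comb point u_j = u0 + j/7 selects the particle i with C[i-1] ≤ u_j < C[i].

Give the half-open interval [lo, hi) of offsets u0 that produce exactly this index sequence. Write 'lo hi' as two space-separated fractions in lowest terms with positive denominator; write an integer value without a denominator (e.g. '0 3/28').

C = [5/26, 11/26, 8/13, 17/26, 9/13, 23/26, 1]
j=0 picked index 0: u0 ∈ [0, 5/26)
j=1 picked index 1: u0 ∈ [9/182, 51/182)
j=2 picked index 1: u0 ∈ [-17/182, 25/182)
j=3 picked index 2: u0 ∈ [-1/182, 17/91)
j=4 picked index 4: u0 ∈ [15/182, 11/91)
j=5 picked index 5: u0 ∈ [-2/91, 31/182)
j=6 picked index 6: u0 ∈ [5/182, 1/7)
intersection: [15/182, 11/91)

15/182 11/91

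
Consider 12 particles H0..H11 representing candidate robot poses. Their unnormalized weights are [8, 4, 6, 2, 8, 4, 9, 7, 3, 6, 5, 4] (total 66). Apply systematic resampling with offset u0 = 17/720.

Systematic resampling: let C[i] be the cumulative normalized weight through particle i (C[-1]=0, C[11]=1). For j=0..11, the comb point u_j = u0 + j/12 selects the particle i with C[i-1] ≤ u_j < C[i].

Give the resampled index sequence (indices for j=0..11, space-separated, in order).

0 0 2 3 4 5 6 6 7 9 9 11

C = [4/33, 2/11, 3/11, 10/33, 14/33, 16/33, 41/66, 8/11, 17/22, 19/22, 31/33, 1]
j=0: u_0=17/720 ∈ [0, 4/33) → index 0
j=1: u_1=77/720 ∈ [0, 4/33) → index 0
j=2: u_2=137/720 ∈ [2/11, 3/11) → index 2
j=3: u_3=197/720 ∈ [3/11, 10/33) → index 3
j=4: u_4=257/720 ∈ [10/33, 14/33) → index 4
j=5: u_5=317/720 ∈ [14/33, 16/33) → index 5
j=6: u_6=377/720 ∈ [16/33, 41/66) → index 6
j=7: u_7=437/720 ∈ [16/33, 41/66) → index 6
j=8: u_8=497/720 ∈ [41/66, 8/11) → index 7
j=9: u_9=557/720 ∈ [17/22, 19/22) → index 9
j=10: u_10=617/720 ∈ [17/22, 19/22) → index 9
j=11: u_11=677/720 ∈ [31/33, 1) → index 11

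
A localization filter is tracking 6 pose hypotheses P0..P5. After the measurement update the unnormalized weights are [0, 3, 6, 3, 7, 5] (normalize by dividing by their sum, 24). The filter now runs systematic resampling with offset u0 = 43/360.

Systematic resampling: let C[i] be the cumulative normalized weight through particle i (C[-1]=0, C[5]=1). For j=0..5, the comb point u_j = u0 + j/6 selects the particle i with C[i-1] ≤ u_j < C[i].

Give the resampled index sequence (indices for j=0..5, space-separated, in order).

1 2 3 4 4 5

C = [0, 1/8, 3/8, 1/2, 19/24, 1]
j=0: u_0=43/360 ∈ [0, 1/8) → index 1
j=1: u_1=103/360 ∈ [1/8, 3/8) → index 2
j=2: u_2=163/360 ∈ [3/8, 1/2) → index 3
j=3: u_3=223/360 ∈ [1/2, 19/24) → index 4
j=4: u_4=283/360 ∈ [1/2, 19/24) → index 4
j=5: u_5=343/360 ∈ [19/24, 1) → index 5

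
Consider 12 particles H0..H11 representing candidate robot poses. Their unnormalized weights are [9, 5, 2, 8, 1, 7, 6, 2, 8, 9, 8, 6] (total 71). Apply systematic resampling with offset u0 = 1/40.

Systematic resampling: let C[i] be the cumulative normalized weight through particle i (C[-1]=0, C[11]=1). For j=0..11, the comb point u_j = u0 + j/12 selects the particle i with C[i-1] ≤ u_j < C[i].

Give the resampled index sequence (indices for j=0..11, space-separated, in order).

C = [9/71, 14/71, 16/71, 24/71, 25/71, 32/71, 38/71, 40/71, 48/71, 57/71, 65/71, 1]
j=0: u_0=1/40 ∈ [0, 9/71) → index 0
j=1: u_1=13/120 ∈ [0, 9/71) → index 0
j=2: u_2=23/120 ∈ [9/71, 14/71) → index 1
j=3: u_3=11/40 ∈ [16/71, 24/71) → index 3
j=4: u_4=43/120 ∈ [25/71, 32/71) → index 5
j=5: u_5=53/120 ∈ [25/71, 32/71) → index 5
j=6: u_6=21/40 ∈ [32/71, 38/71) → index 6
j=7: u_7=73/120 ∈ [40/71, 48/71) → index 8
j=8: u_8=83/120 ∈ [48/71, 57/71) → index 9
j=9: u_9=31/40 ∈ [48/71, 57/71) → index 9
j=10: u_10=103/120 ∈ [57/71, 65/71) → index 10
j=11: u_11=113/120 ∈ [65/71, 1) → index 11

0 0 1 3 5 5 6 8 9 9 10 11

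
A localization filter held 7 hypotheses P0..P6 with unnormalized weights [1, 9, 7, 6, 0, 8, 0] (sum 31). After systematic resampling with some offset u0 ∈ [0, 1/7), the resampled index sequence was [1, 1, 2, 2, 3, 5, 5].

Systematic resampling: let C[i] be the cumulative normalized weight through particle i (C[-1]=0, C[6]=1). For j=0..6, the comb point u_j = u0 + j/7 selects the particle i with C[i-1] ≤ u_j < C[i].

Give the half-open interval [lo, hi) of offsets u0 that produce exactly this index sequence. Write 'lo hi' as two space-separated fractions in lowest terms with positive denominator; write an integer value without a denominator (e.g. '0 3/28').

C = [1/31, 10/31, 17/31, 23/31, 23/31, 1, 1]
j=0 picked index 1: u0 ∈ [1/31, 10/31)
j=1 picked index 1: u0 ∈ [-24/217, 39/217)
j=2 picked index 2: u0 ∈ [8/217, 57/217)
j=3 picked index 2: u0 ∈ [-23/217, 26/217)
j=4 picked index 3: u0 ∈ [-5/217, 37/217)
j=5 picked index 5: u0 ∈ [6/217, 2/7)
j=6 picked index 5: u0 ∈ [-25/217, 1/7)
intersection: [8/217, 26/217)

8/217 26/217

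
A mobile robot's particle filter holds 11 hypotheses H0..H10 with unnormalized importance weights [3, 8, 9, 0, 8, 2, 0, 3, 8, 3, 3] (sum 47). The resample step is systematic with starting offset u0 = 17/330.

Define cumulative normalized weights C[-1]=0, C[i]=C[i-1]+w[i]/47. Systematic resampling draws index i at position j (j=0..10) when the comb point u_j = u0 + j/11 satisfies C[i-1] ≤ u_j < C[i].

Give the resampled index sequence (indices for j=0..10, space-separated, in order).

0 1 1 2 2 4 5 7 8 8 10

C = [3/47, 11/47, 20/47, 20/47, 28/47, 30/47, 30/47, 33/47, 41/47, 44/47, 1]
j=0: u_0=17/330 ∈ [0, 3/47) → index 0
j=1: u_1=47/330 ∈ [3/47, 11/47) → index 1
j=2: u_2=7/30 ∈ [3/47, 11/47) → index 1
j=3: u_3=107/330 ∈ [11/47, 20/47) → index 2
j=4: u_4=137/330 ∈ [11/47, 20/47) → index 2
j=5: u_5=167/330 ∈ [20/47, 28/47) → index 4
j=6: u_6=197/330 ∈ [28/47, 30/47) → index 5
j=7: u_7=227/330 ∈ [30/47, 33/47) → index 7
j=8: u_8=257/330 ∈ [33/47, 41/47) → index 8
j=9: u_9=287/330 ∈ [33/47, 41/47) → index 8
j=10: u_10=317/330 ∈ [44/47, 1) → index 10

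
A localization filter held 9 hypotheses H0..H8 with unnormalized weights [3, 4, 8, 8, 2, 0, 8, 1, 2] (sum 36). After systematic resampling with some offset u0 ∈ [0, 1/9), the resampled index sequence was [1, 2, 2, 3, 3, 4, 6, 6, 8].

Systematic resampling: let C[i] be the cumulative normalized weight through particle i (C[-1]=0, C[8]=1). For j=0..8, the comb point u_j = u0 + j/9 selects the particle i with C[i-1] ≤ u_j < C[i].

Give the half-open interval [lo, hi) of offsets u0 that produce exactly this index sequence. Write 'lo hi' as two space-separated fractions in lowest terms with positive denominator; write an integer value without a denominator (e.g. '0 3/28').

C = [1/12, 7/36, 5/12, 23/36, 25/36, 25/36, 11/12, 17/18, 1]
j=0 picked index 1: u0 ∈ [1/12, 7/36)
j=1 picked index 2: u0 ∈ [1/12, 11/36)
j=2 picked index 2: u0 ∈ [-1/36, 7/36)
j=3 picked index 3: u0 ∈ [1/12, 11/36)
j=4 picked index 3: u0 ∈ [-1/36, 7/36)
j=5 picked index 4: u0 ∈ [1/12, 5/36)
j=6 picked index 6: u0 ∈ [1/36, 1/4)
j=7 picked index 6: u0 ∈ [-1/12, 5/36)
j=8 picked index 8: u0 ∈ [1/18, 1/9)
intersection: [1/12, 1/9)

1/12 1/9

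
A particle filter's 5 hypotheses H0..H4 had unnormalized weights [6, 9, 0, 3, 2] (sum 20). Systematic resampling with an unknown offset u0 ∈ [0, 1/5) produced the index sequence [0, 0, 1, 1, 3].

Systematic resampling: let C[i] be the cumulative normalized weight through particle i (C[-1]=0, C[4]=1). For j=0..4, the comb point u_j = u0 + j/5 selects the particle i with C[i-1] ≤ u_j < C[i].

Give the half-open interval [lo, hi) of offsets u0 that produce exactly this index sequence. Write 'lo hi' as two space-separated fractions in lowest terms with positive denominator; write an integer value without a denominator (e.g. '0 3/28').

0 1/10

C = [3/10, 3/4, 3/4, 9/10, 1]
j=0 picked index 0: u0 ∈ [0, 3/10)
j=1 picked index 0: u0 ∈ [-1/5, 1/10)
j=2 picked index 1: u0 ∈ [-1/10, 7/20)
j=3 picked index 1: u0 ∈ [-3/10, 3/20)
j=4 picked index 3: u0 ∈ [-1/20, 1/10)
intersection: [0, 1/10)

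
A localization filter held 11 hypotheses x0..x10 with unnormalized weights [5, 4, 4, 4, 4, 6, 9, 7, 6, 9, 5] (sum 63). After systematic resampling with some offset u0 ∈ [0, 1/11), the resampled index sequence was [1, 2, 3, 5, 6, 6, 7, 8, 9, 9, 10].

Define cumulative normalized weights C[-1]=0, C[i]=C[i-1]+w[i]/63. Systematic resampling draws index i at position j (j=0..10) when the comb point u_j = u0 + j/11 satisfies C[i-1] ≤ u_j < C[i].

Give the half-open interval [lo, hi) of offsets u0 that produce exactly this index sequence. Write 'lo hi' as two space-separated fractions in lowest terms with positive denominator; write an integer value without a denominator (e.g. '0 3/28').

5/63 61/693

C = [5/63, 1/7, 13/63, 17/63, 1/3, 3/7, 4/7, 43/63, 7/9, 58/63, 1]
j=0 picked index 1: u0 ∈ [5/63, 1/7)
j=1 picked index 2: u0 ∈ [4/77, 80/693)
j=2 picked index 3: u0 ∈ [17/693, 61/693)
j=3 picked index 5: u0 ∈ [2/33, 12/77)
j=4 picked index 6: u0 ∈ [5/77, 16/77)
j=5 picked index 6: u0 ∈ [-2/77, 9/77)
j=6 picked index 7: u0 ∈ [2/77, 95/693)
j=7 picked index 8: u0 ∈ [32/693, 14/99)
j=8 picked index 9: u0 ∈ [5/99, 134/693)
j=9 picked index 9: u0 ∈ [-4/99, 71/693)
j=10 picked index 10: u0 ∈ [8/693, 1/11)
intersection: [5/63, 61/693)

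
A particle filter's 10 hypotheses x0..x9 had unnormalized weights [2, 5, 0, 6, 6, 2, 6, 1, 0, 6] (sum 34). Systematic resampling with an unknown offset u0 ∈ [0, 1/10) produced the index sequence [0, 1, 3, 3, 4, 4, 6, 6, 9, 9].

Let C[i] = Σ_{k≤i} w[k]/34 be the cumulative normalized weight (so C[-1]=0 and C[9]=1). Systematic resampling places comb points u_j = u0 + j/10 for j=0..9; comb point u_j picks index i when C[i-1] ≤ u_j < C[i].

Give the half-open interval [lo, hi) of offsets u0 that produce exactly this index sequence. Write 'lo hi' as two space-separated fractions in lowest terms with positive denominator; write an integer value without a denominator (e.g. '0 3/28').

C = [1/17, 7/34, 7/34, 13/34, 19/34, 21/34, 27/34, 14/17, 14/17, 1]
j=0 picked index 0: u0 ∈ [0, 1/17)
j=1 picked index 1: u0 ∈ [-7/170, 9/85)
j=2 picked index 3: u0 ∈ [1/170, 31/170)
j=3 picked index 3: u0 ∈ [-8/85, 7/85)
j=4 picked index 4: u0 ∈ [-3/170, 27/170)
j=5 picked index 4: u0 ∈ [-2/17, 1/17)
j=6 picked index 6: u0 ∈ [3/170, 33/170)
j=7 picked index 6: u0 ∈ [-7/85, 8/85)
j=8 picked index 9: u0 ∈ [2/85, 1/5)
j=9 picked index 9: u0 ∈ [-13/170, 1/10)
intersection: [2/85, 1/17)

2/85 1/17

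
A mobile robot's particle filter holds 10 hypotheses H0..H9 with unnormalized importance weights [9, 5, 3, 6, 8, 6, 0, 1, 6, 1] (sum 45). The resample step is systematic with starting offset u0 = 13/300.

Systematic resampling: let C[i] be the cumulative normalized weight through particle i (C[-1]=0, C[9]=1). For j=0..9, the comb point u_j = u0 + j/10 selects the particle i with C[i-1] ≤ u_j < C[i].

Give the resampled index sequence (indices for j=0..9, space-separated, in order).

C = [1/5, 14/45, 17/45, 23/45, 31/45, 37/45, 37/45, 38/45, 44/45, 1]
j=0: u_0=13/300 ∈ [0, 1/5) → index 0
j=1: u_1=43/300 ∈ [0, 1/5) → index 0
j=2: u_2=73/300 ∈ [1/5, 14/45) → index 1
j=3: u_3=103/300 ∈ [14/45, 17/45) → index 2
j=4: u_4=133/300 ∈ [17/45, 23/45) → index 3
j=5: u_5=163/300 ∈ [23/45, 31/45) → index 4
j=6: u_6=193/300 ∈ [23/45, 31/45) → index 4
j=7: u_7=223/300 ∈ [31/45, 37/45) → index 5
j=8: u_8=253/300 ∈ [37/45, 38/45) → index 7
j=9: u_9=283/300 ∈ [38/45, 44/45) → index 8

0 0 1 2 3 4 4 5 7 8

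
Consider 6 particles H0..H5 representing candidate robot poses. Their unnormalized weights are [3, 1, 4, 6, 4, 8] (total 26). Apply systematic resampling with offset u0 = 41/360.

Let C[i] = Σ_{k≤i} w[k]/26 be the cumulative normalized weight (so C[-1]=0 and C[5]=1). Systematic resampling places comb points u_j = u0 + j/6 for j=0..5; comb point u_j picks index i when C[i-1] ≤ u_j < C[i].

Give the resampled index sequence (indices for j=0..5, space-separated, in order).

0 2 3 4 5 5

C = [3/26, 2/13, 4/13, 7/13, 9/13, 1]
j=0: u_0=41/360 ∈ [0, 3/26) → index 0
j=1: u_1=101/360 ∈ [2/13, 4/13) → index 2
j=2: u_2=161/360 ∈ [4/13, 7/13) → index 3
j=3: u_3=221/360 ∈ [7/13, 9/13) → index 4
j=4: u_4=281/360 ∈ [9/13, 1) → index 5
j=5: u_5=341/360 ∈ [9/13, 1) → index 5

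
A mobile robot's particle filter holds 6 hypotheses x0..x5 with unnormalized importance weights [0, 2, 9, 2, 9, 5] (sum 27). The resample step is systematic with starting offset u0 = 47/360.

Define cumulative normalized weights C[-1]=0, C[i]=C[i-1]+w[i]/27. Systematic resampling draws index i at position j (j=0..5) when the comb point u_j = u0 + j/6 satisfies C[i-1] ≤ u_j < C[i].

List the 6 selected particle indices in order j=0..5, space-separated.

2 2 3 4 4 5

C = [0, 2/27, 11/27, 13/27, 22/27, 1]
j=0: u_0=47/360 ∈ [2/27, 11/27) → index 2
j=1: u_1=107/360 ∈ [2/27, 11/27) → index 2
j=2: u_2=167/360 ∈ [11/27, 13/27) → index 3
j=3: u_3=227/360 ∈ [13/27, 22/27) → index 4
j=4: u_4=287/360 ∈ [13/27, 22/27) → index 4
j=5: u_5=347/360 ∈ [22/27, 1) → index 5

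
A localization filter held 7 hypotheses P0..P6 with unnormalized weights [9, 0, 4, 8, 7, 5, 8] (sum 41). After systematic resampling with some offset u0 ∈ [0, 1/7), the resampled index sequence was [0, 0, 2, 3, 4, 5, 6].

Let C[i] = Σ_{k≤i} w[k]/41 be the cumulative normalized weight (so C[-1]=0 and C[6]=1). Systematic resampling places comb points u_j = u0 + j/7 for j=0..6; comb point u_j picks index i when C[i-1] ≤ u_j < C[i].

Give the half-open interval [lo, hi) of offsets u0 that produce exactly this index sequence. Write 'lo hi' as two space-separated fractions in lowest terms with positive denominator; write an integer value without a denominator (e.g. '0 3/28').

0 9/287

C = [9/41, 9/41, 13/41, 21/41, 28/41, 33/41, 1]
j=0 picked index 0: u0 ∈ [0, 9/41)
j=1 picked index 0: u0 ∈ [-1/7, 22/287)
j=2 picked index 2: u0 ∈ [-19/287, 9/287)
j=3 picked index 3: u0 ∈ [-32/287, 24/287)
j=4 picked index 4: u0 ∈ [-17/287, 32/287)
j=5 picked index 5: u0 ∈ [-9/287, 26/287)
j=6 picked index 6: u0 ∈ [-15/287, 1/7)
intersection: [0, 9/287)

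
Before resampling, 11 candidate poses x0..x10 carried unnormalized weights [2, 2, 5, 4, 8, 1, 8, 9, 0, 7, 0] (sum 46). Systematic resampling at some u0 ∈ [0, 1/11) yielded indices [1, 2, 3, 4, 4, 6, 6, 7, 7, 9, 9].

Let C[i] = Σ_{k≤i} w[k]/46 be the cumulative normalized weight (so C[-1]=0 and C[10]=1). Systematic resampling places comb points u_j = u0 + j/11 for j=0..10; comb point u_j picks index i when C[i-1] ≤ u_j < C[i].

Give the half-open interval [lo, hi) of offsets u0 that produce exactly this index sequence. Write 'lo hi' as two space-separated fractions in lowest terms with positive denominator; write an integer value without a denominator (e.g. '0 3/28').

C = [1/23, 2/23, 9/46, 13/46, 21/46, 11/23, 15/23, 39/46, 39/46, 1, 1]
j=0 picked index 1: u0 ∈ [1/23, 2/23)
j=1 picked index 2: u0 ∈ [-1/253, 53/506)
j=2 picked index 3: u0 ∈ [7/506, 51/506)
j=3 picked index 4: u0 ∈ [5/506, 93/506)
j=4 picked index 4: u0 ∈ [-41/506, 47/506)
j=5 picked index 6: u0 ∈ [6/253, 50/253)
j=6 picked index 6: u0 ∈ [-17/253, 27/253)
j=7 picked index 7: u0 ∈ [4/253, 107/506)
j=8 picked index 7: u0 ∈ [-19/253, 61/506)
j=9 picked index 9: u0 ∈ [15/506, 2/11)
j=10 picked index 9: u0 ∈ [-31/506, 1/11)
intersection: [1/23, 2/23)

1/23 2/23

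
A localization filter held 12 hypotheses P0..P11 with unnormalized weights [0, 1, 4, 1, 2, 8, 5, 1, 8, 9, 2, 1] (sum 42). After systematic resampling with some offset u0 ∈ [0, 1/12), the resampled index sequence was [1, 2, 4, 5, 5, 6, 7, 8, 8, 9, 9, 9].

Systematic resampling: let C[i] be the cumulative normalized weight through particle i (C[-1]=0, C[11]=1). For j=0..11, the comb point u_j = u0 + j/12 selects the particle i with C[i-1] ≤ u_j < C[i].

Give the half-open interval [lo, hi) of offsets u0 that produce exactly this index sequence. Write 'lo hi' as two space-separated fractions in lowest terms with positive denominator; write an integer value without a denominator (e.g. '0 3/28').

C = [0, 1/42, 5/42, 1/7, 4/21, 8/21, 1/2, 11/21, 5/7, 13/14, 41/42, 1]
j=0 picked index 1: u0 ∈ [0, 1/42)
j=1 picked index 2: u0 ∈ [-5/84, 1/28)
j=2 picked index 4: u0 ∈ [-1/42, 1/42)
j=3 picked index 5: u0 ∈ [-5/84, 11/84)
j=4 picked index 5: u0 ∈ [-1/7, 1/21)
j=5 picked index 6: u0 ∈ [-1/28, 1/12)
j=6 picked index 7: u0 ∈ [0, 1/42)
j=7 picked index 8: u0 ∈ [-5/84, 11/84)
j=8 picked index 8: u0 ∈ [-1/7, 1/21)
j=9 picked index 9: u0 ∈ [-1/28, 5/28)
j=10 picked index 9: u0 ∈ [-5/42, 2/21)
j=11 picked index 9: u0 ∈ [-17/84, 1/84)
intersection: [0, 1/84)

0 1/84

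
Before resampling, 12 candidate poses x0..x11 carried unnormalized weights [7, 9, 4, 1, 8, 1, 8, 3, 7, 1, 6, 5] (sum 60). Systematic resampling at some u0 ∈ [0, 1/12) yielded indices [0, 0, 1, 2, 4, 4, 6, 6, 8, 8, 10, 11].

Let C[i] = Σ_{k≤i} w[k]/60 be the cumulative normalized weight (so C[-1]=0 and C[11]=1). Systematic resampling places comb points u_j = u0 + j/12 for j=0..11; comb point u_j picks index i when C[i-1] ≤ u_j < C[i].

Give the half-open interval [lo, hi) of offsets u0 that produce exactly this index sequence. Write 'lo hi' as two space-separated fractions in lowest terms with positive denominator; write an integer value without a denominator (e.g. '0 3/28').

C = [7/60, 4/15, 1/3, 7/20, 29/60, 1/2, 19/30, 41/60, 4/5, 49/60, 11/12, 1]
j=0 picked index 0: u0 ∈ [0, 7/60)
j=1 picked index 0: u0 ∈ [-1/12, 1/30)
j=2 picked index 1: u0 ∈ [-1/20, 1/10)
j=3 picked index 2: u0 ∈ [1/60, 1/12)
j=4 picked index 4: u0 ∈ [1/60, 3/20)
j=5 picked index 4: u0 ∈ [-1/15, 1/15)
j=6 picked index 6: u0 ∈ [0, 2/15)
j=7 picked index 6: u0 ∈ [-1/12, 1/20)
j=8 picked index 8: u0 ∈ [1/60, 2/15)
j=9 picked index 8: u0 ∈ [-1/15, 1/20)
j=10 picked index 10: u0 ∈ [-1/60, 1/12)
j=11 picked index 11: u0 ∈ [0, 1/12)
intersection: [1/60, 1/30)

1/60 1/30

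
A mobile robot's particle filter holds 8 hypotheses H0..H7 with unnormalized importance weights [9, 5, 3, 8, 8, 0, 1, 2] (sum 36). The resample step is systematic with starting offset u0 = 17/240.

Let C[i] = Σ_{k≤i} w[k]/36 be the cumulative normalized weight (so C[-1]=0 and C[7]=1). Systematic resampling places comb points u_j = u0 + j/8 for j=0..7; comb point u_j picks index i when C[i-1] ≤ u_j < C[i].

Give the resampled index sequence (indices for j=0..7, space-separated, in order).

C = [1/4, 7/18, 17/36, 25/36, 11/12, 11/12, 17/18, 1]
j=0: u_0=17/240 ∈ [0, 1/4) → index 0
j=1: u_1=47/240 ∈ [0, 1/4) → index 0
j=2: u_2=77/240 ∈ [1/4, 7/18) → index 1
j=3: u_3=107/240 ∈ [7/18, 17/36) → index 2
j=4: u_4=137/240 ∈ [17/36, 25/36) → index 3
j=5: u_5=167/240 ∈ [25/36, 11/12) → index 4
j=6: u_6=197/240 ∈ [25/36, 11/12) → index 4
j=7: u_7=227/240 ∈ [17/18, 1) → index 7

0 0 1 2 3 4 4 7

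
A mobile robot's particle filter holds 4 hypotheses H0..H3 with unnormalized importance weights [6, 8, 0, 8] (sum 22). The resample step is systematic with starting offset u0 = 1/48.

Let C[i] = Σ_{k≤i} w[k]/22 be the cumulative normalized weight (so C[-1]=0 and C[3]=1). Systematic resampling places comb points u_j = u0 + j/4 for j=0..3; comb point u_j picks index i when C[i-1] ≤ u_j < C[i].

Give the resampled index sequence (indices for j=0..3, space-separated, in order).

C = [3/11, 7/11, 7/11, 1]
j=0: u_0=1/48 ∈ [0, 3/11) → index 0
j=1: u_1=13/48 ∈ [0, 3/11) → index 0
j=2: u_2=25/48 ∈ [3/11, 7/11) → index 1
j=3: u_3=37/48 ∈ [7/11, 1) → index 3

0 0 1 3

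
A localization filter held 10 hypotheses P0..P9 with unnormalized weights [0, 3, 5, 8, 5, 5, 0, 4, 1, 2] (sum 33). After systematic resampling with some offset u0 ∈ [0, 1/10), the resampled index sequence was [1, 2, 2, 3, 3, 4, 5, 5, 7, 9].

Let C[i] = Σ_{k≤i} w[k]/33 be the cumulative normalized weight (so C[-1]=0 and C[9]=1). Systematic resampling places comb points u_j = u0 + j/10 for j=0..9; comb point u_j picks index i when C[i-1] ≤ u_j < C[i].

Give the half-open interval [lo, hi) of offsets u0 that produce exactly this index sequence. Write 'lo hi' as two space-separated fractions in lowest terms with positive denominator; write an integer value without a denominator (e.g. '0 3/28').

13/330 7/165

C = [0, 1/11, 8/33, 16/33, 7/11, 26/33, 26/33, 10/11, 31/33, 1]
j=0 picked index 1: u0 ∈ [0, 1/11)
j=1 picked index 2: u0 ∈ [-1/110, 47/330)
j=2 picked index 2: u0 ∈ [-6/55, 7/165)
j=3 picked index 3: u0 ∈ [-19/330, 61/330)
j=4 picked index 3: u0 ∈ [-26/165, 14/165)
j=5 picked index 4: u0 ∈ [-1/66, 3/22)
j=6 picked index 5: u0 ∈ [2/55, 31/165)
j=7 picked index 5: u0 ∈ [-7/110, 29/330)
j=8 picked index 7: u0 ∈ [-2/165, 6/55)
j=9 picked index 9: u0 ∈ [13/330, 1/10)
intersection: [13/330, 7/165)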